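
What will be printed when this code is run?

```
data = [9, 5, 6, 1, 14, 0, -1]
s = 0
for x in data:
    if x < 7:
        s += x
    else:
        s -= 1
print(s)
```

x=9: not <7, s = 0-1 = -1
x=5: <7, s = (-1)+5 = 4
x=6: <7, s = 4+6 = 10
x=1: <7, s = 10+1 = 11
x=14: not <7, s = 11-1 = 10
x=0: <7, s = 10+0 = 10
x=-1: <7, s = 10+(-1) = 9

9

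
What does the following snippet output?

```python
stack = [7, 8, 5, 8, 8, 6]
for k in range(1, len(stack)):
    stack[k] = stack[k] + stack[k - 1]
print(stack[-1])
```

k=1: stack[1] = 8+7 = 15 → [7, 15, 5, 8, 8, 6]
k=2: stack[2] = 5+15 = 20 → [7, 15, 20, 8, 8, 6]
k=3: stack[3] = 8+20 = 28 → [7, 15, 20, 28, 8, 6]
k=4: stack[4] = 8+28 = 36 → [7, 15, 20, 28, 36, 6]
k=5: stack[5] = 6+36 = 42 → [7, 15, 20, 28, 36, 42]

42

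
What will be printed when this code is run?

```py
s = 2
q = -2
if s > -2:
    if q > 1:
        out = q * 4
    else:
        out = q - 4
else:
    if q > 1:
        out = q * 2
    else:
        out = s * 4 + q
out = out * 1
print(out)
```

-6

s=2, q=-2
s > -2 is True; q > 1 is False
→ out = q - 4 = -6
out = (-6)*1 = -6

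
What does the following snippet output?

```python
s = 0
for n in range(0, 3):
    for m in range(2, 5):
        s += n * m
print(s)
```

n=0,m=2: s = 0+0 = 0
n=0,m=3: s = 0+0 = 0
n=0,m=4: s = 0+0 = 0
n=1,m=2: s = 0+2 = 2
n=1,m=3: s = 2+3 = 5
n=1,m=4: s = 5+4 = 9
n=2,m=2: s = 9+4 = 13
n=2,m=3: s = 13+6 = 19
n=2,m=4: s = 19+8 = 27

27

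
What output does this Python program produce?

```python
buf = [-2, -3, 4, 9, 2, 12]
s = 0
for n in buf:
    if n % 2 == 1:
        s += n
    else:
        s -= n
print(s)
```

-10

n=-2: not odd, s = 0-(-2) = 2
n=-3: odd, s = 2+(-3) = -1
n=4: not odd, s = (-1)-4 = -5
n=9: odd, s = (-5)+9 = 4
n=2: not odd, s = 4-2 = 2
n=12: not odd, s = 2-12 = -10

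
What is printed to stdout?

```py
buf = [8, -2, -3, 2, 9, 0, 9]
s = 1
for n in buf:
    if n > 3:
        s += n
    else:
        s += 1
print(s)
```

31

n=8: >3, s = 1+8 = 9
n=-2: not >3, s = 9+1 = 10
n=-3: not >3, s = 10+1 = 11
n=2: not >3, s = 11+1 = 12
n=9: >3, s = 12+9 = 21
n=0: not >3, s = 21+1 = 22
n=9: >3, s = 22+9 = 31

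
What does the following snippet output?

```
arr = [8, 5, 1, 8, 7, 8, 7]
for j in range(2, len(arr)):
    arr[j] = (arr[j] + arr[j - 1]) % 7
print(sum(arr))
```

j=2: arr[2] = (1+5)%7 = 6 → [8, 5, 6, 8, 7, 8, 7]
j=3: arr[3] = (8+6)%7 = 0 → [8, 5, 6, 0, 7, 8, 7]
j=4: arr[4] = (7+0)%7 = 0 → [8, 5, 6, 0, 0, 8, 7]
j=5: arr[5] = (8+0)%7 = 1 → [8, 5, 6, 0, 0, 1, 7]
j=6: arr[6] = (7+1)%7 = 1 → [8, 5, 6, 0, 0, 1, 1]
sum = 21

21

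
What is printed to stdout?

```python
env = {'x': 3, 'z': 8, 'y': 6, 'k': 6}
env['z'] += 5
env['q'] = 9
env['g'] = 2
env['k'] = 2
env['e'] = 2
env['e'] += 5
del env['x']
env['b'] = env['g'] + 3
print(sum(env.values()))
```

env['z'] = 8+5 = 13 → {'x': 3, 'z': 13, 'y': 6, 'k': 6}
env['q'] = 9 → {'x': 3, 'z': 13, 'y': 6, 'k': 6, 'q': 9}
env['g'] = 2 → {'x': 3, 'z': 13, 'y': 6, 'k': 6, 'q': 9, 'g': 2}
env['k'] = 2 → {'x': 3, 'z': 13, 'y': 6, 'k': 2, 'q': 9, 'g': 2}
env['e'] = 2 → {'x': 3, 'z': 13, 'y': 6, 'k': 2, 'q': 9, 'g': 2, 'e': 2}
env['e'] = 2+5 = 7 → {'x': 3, 'z': 13, 'y': 6, 'k': 2, 'q': 9, 'g': 2, 'e': 7}
del 'x' → {'z': 13, 'y': 6, 'k': 2, 'q': 9, 'g': 2, 'e': 7}
env['b'] = env['g']+3 = 5 → {'z': 13, 'y': 6, 'k': 2, 'q': 9, 'g': 2, 'e': 7, 'b': 5}
sum of values = 44

44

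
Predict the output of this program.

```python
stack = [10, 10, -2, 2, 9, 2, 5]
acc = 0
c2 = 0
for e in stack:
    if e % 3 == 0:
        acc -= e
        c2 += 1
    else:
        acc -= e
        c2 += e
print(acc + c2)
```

-8

e=10: not %3==0, acc = 0-10 = -10; c2=10
e=10: not %3==0, acc = (-10)-10 = -20; c2=20
e=-2: not %3==0, acc = (-20)-(-2) = -18; c2=18
e=2: not %3==0, acc = (-18)-2 = -20; c2=20
e=9: %3==0, acc = (-20)-9 = -29; c2=21
e=2: not %3==0, acc = (-29)-2 = -31; c2=23
e=5: not %3==0, acc = (-31)-5 = -36; c2=28
acc+c2 = (-36)+28 = -8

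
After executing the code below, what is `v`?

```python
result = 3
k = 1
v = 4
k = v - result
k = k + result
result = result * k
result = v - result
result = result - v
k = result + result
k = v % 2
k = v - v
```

k = 4-3 = 1
k = 1+3 = 4
result = 3*4 = 12
result = 4-12 = -8
result = (-8)-4 = -12
k = (-12)+(-12) = -24
k = 4%2 = 0
k = 4-4 = 0

4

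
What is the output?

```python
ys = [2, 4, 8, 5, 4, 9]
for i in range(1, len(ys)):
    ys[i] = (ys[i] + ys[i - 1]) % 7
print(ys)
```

[2, 6, 0, 5, 2, 4]

i=1: ys[1] = (4+2)%7 = 6 → [2, 6, 8, 5, 4, 9]
i=2: ys[2] = (8+6)%7 = 0 → [2, 6, 0, 5, 4, 9]
i=3: ys[3] = (5+0)%7 = 5 → [2, 6, 0, 5, 4, 9]
i=4: ys[4] = (4+5)%7 = 2 → [2, 6, 0, 5, 2, 9]
i=5: ys[5] = (9+2)%7 = 4 → [2, 6, 0, 5, 2, 4]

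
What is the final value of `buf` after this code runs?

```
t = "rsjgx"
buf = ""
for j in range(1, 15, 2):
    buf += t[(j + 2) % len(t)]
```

'grjxsgr'

j=1: add t[3]='g' → 'g'
j=3: add t[0]='r' → 'gr'
j=5: add t[2]='j' → 'grj'
j=7: add t[4]='x' → 'grjx'
j=9: add t[1]='s' → 'grjxs'
j=11: add t[3]='g' → 'grjxsg'
j=13: add t[0]='r' → 'grjxsgr'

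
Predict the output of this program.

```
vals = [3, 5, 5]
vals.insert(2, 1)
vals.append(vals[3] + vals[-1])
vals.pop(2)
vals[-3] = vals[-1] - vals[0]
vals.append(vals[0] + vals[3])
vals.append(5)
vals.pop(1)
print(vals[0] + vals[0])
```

insert 1 at 2 → [3, 5, 1, 5]
append vals[3]+vals[-1] = 5+5 = 10 → [3, 5, 1, 5, 10]
pop(2) removes 1 → [3, 5, 5, 10]
vals[-3] = vals[-1]-vals[0] = 10-3 = 7 → [3, 7, 5, 10]
append vals[0]+vals[3] = 3+10 = 13 → [3, 7, 5, 10, 13]
append 5 → [3, 7, 5, 10, 13, 5]
pop(1) removes 7 → [3, 5, 10, 13, 5]
vals[0]+vals[0] = 3+3 = 6

6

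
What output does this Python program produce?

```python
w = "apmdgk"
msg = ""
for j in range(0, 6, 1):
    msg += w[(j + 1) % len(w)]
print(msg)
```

pmdgka

j=0: add w[1]='p' → 'p'
j=1: add w[2]='m' → 'pm'
j=2: add w[3]='d' → 'pmd'
j=3: add w[4]='g' → 'pmdg'
j=4: add w[5]='k' → 'pmdgk'
j=5: add w[0]='a' → 'pmdgka'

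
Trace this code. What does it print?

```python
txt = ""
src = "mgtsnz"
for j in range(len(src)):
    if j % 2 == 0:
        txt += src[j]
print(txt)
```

j=0: add 'm' → 'm'
j=1: skip
j=2: add 't' → 'mt'
j=3: skip
j=4: add 'n' → 'mtn'
j=5: skip

mtn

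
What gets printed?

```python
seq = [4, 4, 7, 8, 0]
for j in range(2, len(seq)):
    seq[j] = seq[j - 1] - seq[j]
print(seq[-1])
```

j=2: seq[2] = 4-7 = -3 → [4, 4, -3, 8, 0]
j=3: seq[3] = (-3)-8 = -11 → [4, 4, -3, -11, 0]
j=4: seq[4] = (-11)-0 = -11 → [4, 4, -3, -11, -11]

-11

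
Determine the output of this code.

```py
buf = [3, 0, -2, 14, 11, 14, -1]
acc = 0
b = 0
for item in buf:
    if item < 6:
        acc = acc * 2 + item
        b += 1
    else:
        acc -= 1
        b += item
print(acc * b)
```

item=3: <6, acc = 0*2+3 = 3; b=1
item=0: <6, acc = 3*2+0 = 6; b=2
item=-2: <6, acc = 6*2+(-2) = 10; b=3
item=14: not <6, acc = 10-1 = 9; b=17
item=11: not <6, acc = 9-1 = 8; b=28
item=14: not <6, acc = 8-1 = 7; b=42
item=-1: <6, acc = 7*2+(-1) = 13; b=43
acc*b = 13*43 = 559

559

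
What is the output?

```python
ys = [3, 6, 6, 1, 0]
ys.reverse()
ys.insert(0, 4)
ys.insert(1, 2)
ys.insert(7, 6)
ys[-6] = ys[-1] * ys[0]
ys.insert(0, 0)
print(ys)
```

reverse → [0, 1, 6, 6, 3]
insert 4 at 0 → [4, 0, 1, 6, 6, 3]
insert 2 at 1 → [4, 2, 0, 1, 6, 6, 3]
insert 6 at 7 → [4, 2, 0, 1, 6, 6, 3, 6]
ys[-6] = ys[-1]*ys[0] = 6*4 = 24 → [4, 2, 24, 1, 6, 6, 3, 6]
insert 0 at 0 → [0, 4, 2, 24, 1, 6, 6, 3, 6]

[0, 4, 2, 24, 1, 6, 6, 3, 6]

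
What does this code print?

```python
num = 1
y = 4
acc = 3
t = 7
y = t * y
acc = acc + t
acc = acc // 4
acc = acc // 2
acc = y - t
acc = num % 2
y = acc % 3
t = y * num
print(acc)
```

y = 7*4 = 28
acc = 3+7 = 10
acc = 10//4 = 2
acc = 2//2 = 1
acc = 28-7 = 21
acc = 1%2 = 1
y = 1%3 = 1
t = 1*1 = 1

1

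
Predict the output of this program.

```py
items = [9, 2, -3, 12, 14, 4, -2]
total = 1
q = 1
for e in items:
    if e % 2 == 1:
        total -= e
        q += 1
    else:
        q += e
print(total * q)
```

e=9: odd, total = 1-9 = -8; q=2
e=2: not odd; q=4
e=-3: odd, total = (-8)-(-3) = -5; q=5
e=12: not odd; q=17
e=14: not odd; q=31
e=4: not odd; q=35
e=-2: not odd; q=33
total*q = (-5)*33 = -165

-165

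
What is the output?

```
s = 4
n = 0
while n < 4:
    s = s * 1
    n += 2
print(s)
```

n=0: s = 4*1 = 4
n=2: s = 4*1 = 4

4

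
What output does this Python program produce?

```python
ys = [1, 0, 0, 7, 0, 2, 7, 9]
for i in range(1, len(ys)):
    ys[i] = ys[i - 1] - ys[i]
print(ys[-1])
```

i=1: ys[1] = 1-0 = 1 → [1, 1, 0, 7, 0, 2, 7, 9]
i=2: ys[2] = 1-0 = 1 → [1, 1, 1, 7, 0, 2, 7, 9]
i=3: ys[3] = 1-7 = -6 → [1, 1, 1, -6, 0, 2, 7, 9]
i=4: ys[4] = (-6)-0 = -6 → [1, 1, 1, -6, -6, 2, 7, 9]
i=5: ys[5] = (-6)-2 = -8 → [1, 1, 1, -6, -6, -8, 7, 9]
i=6: ys[6] = (-8)-7 = -15 → [1, 1, 1, -6, -6, -8, -15, 9]
i=7: ys[7] = (-15)-9 = -24 → [1, 1, 1, -6, -6, -8, -15, -24]

-24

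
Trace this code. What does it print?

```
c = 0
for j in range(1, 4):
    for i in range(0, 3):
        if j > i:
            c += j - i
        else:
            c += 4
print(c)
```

j=1,i=0: 1>0, c = 0+1 = 1
j=1,i=1: not 1>1, c = 1+4 = 5
j=1,i=2: not 1>2, c = 5+4 = 9
j=2,i=0: 2>0, c = 9+2 = 11
j=2,i=1: 2>1, c = 11+1 = 12
j=2,i=2: not 2>2, c = 12+4 = 16
j=3,i=0: 3>0, c = 16+3 = 19
j=3,i=1: 3>1, c = 19+2 = 21
j=3,i=2: 3>2, c = 21+1 = 22

22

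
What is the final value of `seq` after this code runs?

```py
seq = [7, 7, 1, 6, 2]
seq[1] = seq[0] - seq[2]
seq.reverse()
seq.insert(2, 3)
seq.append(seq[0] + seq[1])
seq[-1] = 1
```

[2, 6, 3, 1, 6, 7, 1]

seq[1] = seq[0]-seq[2] = 7-1 = 6 → [7, 6, 1, 6, 2]
reverse → [2, 6, 1, 6, 7]
insert 3 at 2 → [2, 6, 3, 1, 6, 7]
append seq[0]+seq[1] = 2+6 = 8 → [2, 6, 3, 1, 6, 7, 8]
seq[-1] = 1 → [2, 6, 3, 1, 6, 7, 1]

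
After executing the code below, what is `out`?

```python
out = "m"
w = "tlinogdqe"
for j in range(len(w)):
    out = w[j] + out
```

j=0: prepend 't' → 'tm'
j=1: prepend 'l' → 'ltm'
j=2: prepend 'i' → 'iltm'
j=3: prepend 'n' → 'niltm'
j=4: prepend 'o' → 'oniltm'
j=5: prepend 'g' → 'goniltm'
j=6: prepend 'd' → 'dgoniltm'
j=7: prepend 'q' → 'qdgoniltm'
j=8: prepend 'e' → 'eqdgoniltm'

'eqdgoniltm'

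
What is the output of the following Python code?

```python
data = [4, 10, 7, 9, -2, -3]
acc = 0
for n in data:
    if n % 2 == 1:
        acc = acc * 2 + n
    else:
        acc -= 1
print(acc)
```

25

n=4: not odd, acc = 0-1 = -1
n=10: not odd, acc = (-1)-1 = -2
n=7: odd, acc = (-2)*2+7 = 3
n=9: odd, acc = 3*2+9 = 15
n=-2: not odd, acc = 15-1 = 14
n=-3: odd, acc = 14*2+(-3) = 25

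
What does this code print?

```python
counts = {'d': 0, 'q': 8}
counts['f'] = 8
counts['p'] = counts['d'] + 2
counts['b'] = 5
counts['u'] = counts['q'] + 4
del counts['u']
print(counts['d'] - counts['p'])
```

-2

counts['f'] = 8 → {'d': 0, 'q': 8, 'f': 8}
counts['p'] = counts['d']+2 = 2 → {'d': 0, 'q': 8, 'f': 8, 'p': 2}
counts['b'] = 5 → {'d': 0, 'q': 8, 'f': 8, 'p': 2, 'b': 5}
counts['u'] = counts['q']+4 = 12 → {'d': 0, 'q': 8, 'f': 8, 'p': 2, 'b': 5, 'u': 12}
del 'u' → {'d': 0, 'q': 8, 'f': 8, 'p': 2, 'b': 5}
counts['d']-counts['p'] = 0-2 = -2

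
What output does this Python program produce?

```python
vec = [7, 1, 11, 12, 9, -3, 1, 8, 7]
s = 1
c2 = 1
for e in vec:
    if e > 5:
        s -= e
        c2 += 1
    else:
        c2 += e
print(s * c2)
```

-318

e=7: >5, s = 1-7 = -6; c2=2
e=1: not >5; c2=3
e=11: >5, s = (-6)-11 = -17; c2=4
e=12: >5, s = (-17)-12 = -29; c2=5
e=9: >5, s = (-29)-9 = -38; c2=6
e=-3: not >5; c2=3
e=1: not >5; c2=4
e=8: >5, s = (-38)-8 = -46; c2=5
e=7: >5, s = (-46)-7 = -53; c2=6
s*c2 = (-53)*6 = -318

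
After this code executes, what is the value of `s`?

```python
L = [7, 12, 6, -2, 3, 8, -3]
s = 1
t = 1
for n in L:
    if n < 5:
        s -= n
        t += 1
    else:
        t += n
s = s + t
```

40

n=7: not <5; t=8
n=12: not <5; t=20
n=6: not <5; t=26
n=-2: <5, s = 1-(-2) = 3; t=27
n=3: <5, s = 3-3 = 0; t=28
n=8: not <5; t=36
n=-3: <5, s = 0-(-3) = 3; t=37
s+t = 3+37 = 40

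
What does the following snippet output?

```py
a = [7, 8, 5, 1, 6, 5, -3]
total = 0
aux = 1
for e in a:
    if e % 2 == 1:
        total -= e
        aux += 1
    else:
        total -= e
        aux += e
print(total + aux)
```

e=7: odd, total = 0-7 = -7; aux=2
e=8: not odd, total = (-7)-8 = -15; aux=10
e=5: odd, total = (-15)-5 = -20; aux=11
e=1: odd, total = (-20)-1 = -21; aux=12
e=6: not odd, total = (-21)-6 = -27; aux=18
e=5: odd, total = (-27)-5 = -32; aux=19
e=-3: odd, total = (-32)-(-3) = -29; aux=20
total+aux = (-29)+20 = -9

-9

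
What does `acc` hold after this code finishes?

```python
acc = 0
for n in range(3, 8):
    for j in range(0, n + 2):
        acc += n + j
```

n=3,j=0: acc = 0+3 = 3
n=3,j=1: acc = 3+4 = 7
n=3,j=2: acc = 7+5 = 12
n=3,j=3: acc = 12+6 = 18
n=3,j=4: acc = 18+7 = 25
n=4,j=0: acc = 25+4 = 29
n=4,j=1: acc = 29+5 = 34
n=4,j=2: acc = 34+6 = 40
n=4,j=3: acc = 40+7 = 47
n=4,j=4: acc = 47+8 = 55
n=4,j=5: acc = 55+9 = 64
n=5,j=0: acc = 64+5 = 69
n=5,j=1: acc = 69+6 = 75
n=5,j=2: acc = 75+7 = 82
n=5,j=3: acc = 82+8 = 90
n=5,j=4: acc = 90+9 = 99
n=5,j=5: acc = 99+10 = 109
n=5,j=6: acc = 109+11 = 120
n=6,j=0: acc = 120+6 = 126
n=6,j=1: acc = 126+7 = 133
n=6,j=2: acc = 133+8 = 141
n=6,j=3: acc = 141+9 = 150
n=6,j=4: acc = 150+10 = 160
n=6,j=5: acc = 160+11 = 171
n=6,j=6: acc = 171+12 = 183
n=6,j=7: acc = 183+13 = 196
n=7,j=0: acc = 196+7 = 203
n=7,j=1: acc = 203+8 = 211
n=7,j=2: acc = 211+9 = 220
n=7,j=3: acc = 220+10 = 230
n=7,j=4: acc = 230+11 = 241
n=7,j=5: acc = 241+12 = 253
n=7,j=6: acc = 253+13 = 266
n=7,j=7: acc = 266+14 = 280
n=7,j=8: acc = 280+15 = 295

295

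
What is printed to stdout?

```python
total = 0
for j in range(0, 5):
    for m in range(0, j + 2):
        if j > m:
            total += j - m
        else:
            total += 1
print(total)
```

30

j=0,m=0: not 0>0, total = 0+1 = 1
j=0,m=1: not 0>1, total = 1+1 = 2
j=1,m=0: 1>0, total = 2+1 = 3
j=1,m=1: not 1>1, total = 3+1 = 4
j=1,m=2: not 1>2, total = 4+1 = 5
j=2,m=0: 2>0, total = 5+2 = 7
j=2,m=1: 2>1, total = 7+1 = 8
j=2,m=2: not 2>2, total = 8+1 = 9
j=2,m=3: not 2>3, total = 9+1 = 10
j=3,m=0: 3>0, total = 10+3 = 13
j=3,m=1: 3>1, total = 13+2 = 15
j=3,m=2: 3>2, total = 15+1 = 16
j=3,m=3: not 3>3, total = 16+1 = 17
j=3,m=4: not 3>4, total = 17+1 = 18
j=4,m=0: 4>0, total = 18+4 = 22
j=4,m=1: 4>1, total = 22+3 = 25
j=4,m=2: 4>2, total = 25+2 = 27
j=4,m=3: 4>3, total = 27+1 = 28
j=4,m=4: not 4>4, total = 28+1 = 29
j=4,m=5: not 4>5, total = 29+1 = 30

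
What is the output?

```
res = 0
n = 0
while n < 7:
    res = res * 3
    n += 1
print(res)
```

0

n=0: res = 0*3 = 0
n=1: res = 0*3 = 0
n=2: res = 0*3 = 0
n=3: res = 0*3 = 0
n=4: res = 0*3 = 0
n=5: res = 0*3 = 0
n=6: res = 0*3 = 0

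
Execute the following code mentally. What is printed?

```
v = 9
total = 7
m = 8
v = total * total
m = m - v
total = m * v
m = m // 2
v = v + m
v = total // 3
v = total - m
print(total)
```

-2009

v = 7*7 = 49
m = 8-49 = -41
total = (-41)*49 = -2009
m = (-41)//2 = -21
v = 49+(-21) = 28
v = (-2009)//3 = -670
v = (-2009)-(-21) = -1988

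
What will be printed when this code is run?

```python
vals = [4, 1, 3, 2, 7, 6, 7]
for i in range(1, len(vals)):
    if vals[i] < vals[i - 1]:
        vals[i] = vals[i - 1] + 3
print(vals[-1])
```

22

i=1: 1<4, vals[1] = 4+3 = 7 → [4, 7, 3, 2, 7, 6, 7]
i=2: 3<7, vals[2] = 7+3 = 10 → [4, 7, 10, 2, 7, 6, 7]
i=3: 2<10, vals[3] = 10+3 = 13 → [4, 7, 10, 13, 7, 6, 7]
i=4: 7<13, vals[4] = 13+3 = 16 → [4, 7, 10, 13, 16, 6, 7]
i=5: 6<16, vals[5] = 16+3 = 19 → [4, 7, 10, 13, 16, 19, 7]
i=6: 7<19, vals[6] = 19+3 = 22 → [4, 7, 10, 13, 16, 19, 22]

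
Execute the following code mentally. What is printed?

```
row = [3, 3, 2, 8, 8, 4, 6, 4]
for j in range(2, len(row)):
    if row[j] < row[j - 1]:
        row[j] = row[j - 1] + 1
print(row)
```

[3, 3, 4, 8, 8, 9, 10, 11]

j=2: 2<3, row[2] = 3+1 = 4 → [3, 3, 4, 8, 8, 4, 6, 4]
j=3: 8>=4, unchanged → [3, 3, 4, 8, 8, 4, 6, 4]
j=4: 8>=8, unchanged → [3, 3, 4, 8, 8, 4, 6, 4]
j=5: 4<8, row[5] = 8+1 = 9 → [3, 3, 4, 8, 8, 9, 6, 4]
j=6: 6<9, row[6] = 9+1 = 10 → [3, 3, 4, 8, 8, 9, 10, 4]
j=7: 4<10, row[7] = 10+1 = 11 → [3, 3, 4, 8, 8, 9, 10, 11]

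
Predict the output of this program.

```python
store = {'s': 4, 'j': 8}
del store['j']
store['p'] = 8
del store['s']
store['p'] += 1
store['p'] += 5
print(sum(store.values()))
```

14

del 'j' → {'s': 4}
store['p'] = 8 → {'s': 4, 'p': 8}
del 's' → {'p': 8}
store['p'] = 8+1 = 9 → {'p': 9}
store['p'] = 9+5 = 14 → {'p': 14}
sum of values = 14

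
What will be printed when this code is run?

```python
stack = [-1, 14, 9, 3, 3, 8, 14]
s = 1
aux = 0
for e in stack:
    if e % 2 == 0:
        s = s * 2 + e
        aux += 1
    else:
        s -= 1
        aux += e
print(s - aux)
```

e=-1: not even, s = 1-1 = 0; aux=-1
e=14: even, s = 0*2+14 = 14; aux=0
e=9: not even, s = 14-1 = 13; aux=9
e=3: not even, s = 13-1 = 12; aux=12
e=3: not even, s = 12-1 = 11; aux=15
e=8: even, s = 11*2+8 = 30; aux=16
e=14: even, s = 30*2+14 = 74; aux=17
s-aux = 74-17 = 57

57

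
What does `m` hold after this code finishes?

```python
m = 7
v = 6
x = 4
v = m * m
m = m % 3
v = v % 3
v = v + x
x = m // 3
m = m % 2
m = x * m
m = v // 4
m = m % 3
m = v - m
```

v = 7*7 = 49
m = 7%3 = 1
v = 49%3 = 1
v = 1+4 = 5
x = 1//3 = 0
m = 1%2 = 1
m = 0*1 = 0
m = 5//4 = 1
m = 1%3 = 1
m = 5-1 = 4

4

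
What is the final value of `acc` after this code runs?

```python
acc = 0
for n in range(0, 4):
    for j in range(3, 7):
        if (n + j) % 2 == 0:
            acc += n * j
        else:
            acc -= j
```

16

n=0,j=3: odd sum, acc = 0-3 = -3
n=0,j=4: even sum, acc = (-3)+0 = -3
n=0,j=5: odd sum, acc = (-3)-5 = -8
n=0,j=6: even sum, acc = (-8)+0 = -8
n=1,j=3: even sum, acc = (-8)+3 = -5
n=1,j=4: odd sum, acc = (-5)-4 = -9
n=1,j=5: even sum, acc = (-9)+5 = -4
n=1,j=6: odd sum, acc = (-4)-6 = -10
n=2,j=3: odd sum, acc = (-10)-3 = -13
n=2,j=4: even sum, acc = (-13)+8 = -5
n=2,j=5: odd sum, acc = (-5)-5 = -10
n=2,j=6: even sum, acc = (-10)+12 = 2
n=3,j=3: even sum, acc = 2+9 = 11
n=3,j=4: odd sum, acc = 11-4 = 7
n=3,j=5: even sum, acc = 7+15 = 22
n=3,j=6: odd sum, acc = 22-6 = 16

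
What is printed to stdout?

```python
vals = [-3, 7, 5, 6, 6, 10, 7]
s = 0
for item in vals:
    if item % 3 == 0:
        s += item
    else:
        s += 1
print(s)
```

13

item=-3: %3==0, s = 0+(-3) = -3
item=7: not %3==0, s = (-3)+1 = -2
item=5: not %3==0, s = (-2)+1 = -1
item=6: %3==0, s = (-1)+6 = 5
item=6: %3==0, s = 5+6 = 11
item=10: not %3==0, s = 11+1 = 12
item=7: not %3==0, s = 12+1 = 13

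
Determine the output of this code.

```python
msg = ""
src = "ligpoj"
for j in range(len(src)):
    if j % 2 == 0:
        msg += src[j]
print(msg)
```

j=0: add 'l' → 'l'
j=1: skip
j=2: add 'g' → 'lg'
j=3: skip
j=4: add 'o' → 'lgo'
j=5: skip

lgo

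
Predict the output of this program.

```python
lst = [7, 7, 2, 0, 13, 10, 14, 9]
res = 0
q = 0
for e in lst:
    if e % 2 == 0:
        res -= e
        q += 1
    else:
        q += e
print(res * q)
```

e=7: not even; q=7
e=7: not even; q=14
e=2: even, res = 0-2 = -2; q=15
e=0: even, res = (-2)-0 = -2; q=16
e=13: not even; q=29
e=10: even, res = (-2)-10 = -12; q=30
e=14: even, res = (-12)-14 = -26; q=31
e=9: not even; q=40
res*q = (-26)*40 = -1040

-1040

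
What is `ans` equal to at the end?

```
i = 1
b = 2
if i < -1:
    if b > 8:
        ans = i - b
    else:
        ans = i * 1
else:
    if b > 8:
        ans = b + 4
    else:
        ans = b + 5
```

7

i=1, b=2
i < -1 is False; b > 8 is False
→ ans = b + 5 = 7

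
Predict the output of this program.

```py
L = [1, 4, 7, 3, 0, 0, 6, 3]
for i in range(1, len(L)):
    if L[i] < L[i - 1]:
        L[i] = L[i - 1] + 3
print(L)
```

[1, 4, 7, 10, 13, 16, 19, 22]

i=1: 4>=1, unchanged → [1, 4, 7, 3, 0, 0, 6, 3]
i=2: 7>=4, unchanged → [1, 4, 7, 3, 0, 0, 6, 3]
i=3: 3<7, L[3] = 7+3 = 10 → [1, 4, 7, 10, 0, 0, 6, 3]
i=4: 0<10, L[4] = 10+3 = 13 → [1, 4, 7, 10, 13, 0, 6, 3]
i=5: 0<13, L[5] = 13+3 = 16 → [1, 4, 7, 10, 13, 16, 6, 3]
i=6: 6<16, L[6] = 16+3 = 19 → [1, 4, 7, 10, 13, 16, 19, 3]
i=7: 3<19, L[7] = 19+3 = 22 → [1, 4, 7, 10, 13, 16, 19, 22]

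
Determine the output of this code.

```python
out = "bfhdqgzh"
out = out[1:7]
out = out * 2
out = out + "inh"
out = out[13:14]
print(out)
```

n

slice [1:7] → 'fhdqgz'
repeat ×2 → 'fhdqgzfhdqgz'
+ 'inh' → 'fhdqgzfhdqgzinh'
slice [13:14] → 'n'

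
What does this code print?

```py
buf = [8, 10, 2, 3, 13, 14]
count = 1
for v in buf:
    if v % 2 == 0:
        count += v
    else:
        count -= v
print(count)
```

19

v=8: even, count = 1+8 = 9
v=10: even, count = 9+10 = 19
v=2: even, count = 19+2 = 21
v=3: not even, count = 21-3 = 18
v=13: not even, count = 18-13 = 5
v=14: even, count = 5+14 = 19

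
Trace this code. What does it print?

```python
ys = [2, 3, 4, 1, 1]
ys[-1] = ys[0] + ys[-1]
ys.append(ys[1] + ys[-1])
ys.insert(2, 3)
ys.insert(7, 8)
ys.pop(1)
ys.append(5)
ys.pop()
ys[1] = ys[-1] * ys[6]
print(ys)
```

ys[-1] = ys[0]+ys[-1] = 2+1 = 3 → [2, 3, 4, 1, 3]
append ys[1]+ys[-1] = 3+3 = 6 → [2, 3, 4, 1, 3, 6]
insert 3 at 2 → [2, 3, 3, 4, 1, 3, 6]
insert 8 at 7 → [2, 3, 3, 4, 1, 3, 6, 8]
pop(1) removes 3 → [2, 3, 4, 1, 3, 6, 8]
append 5 → [2, 3, 4, 1, 3, 6, 8, 5]
pop() removes 5 → [2, 3, 4, 1, 3, 6, 8]
ys[1] = ys[-1]*ys[6] = 8*8 = 64 → [2, 64, 4, 1, 3, 6, 8]

[2, 64, 4, 1, 3, 6, 8]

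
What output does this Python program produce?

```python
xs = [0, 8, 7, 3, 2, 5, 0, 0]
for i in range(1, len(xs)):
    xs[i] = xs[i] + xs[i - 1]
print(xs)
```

i=1: xs[1] = 8+0 = 8 → [0, 8, 7, 3, 2, 5, 0, 0]
i=2: xs[2] = 7+8 = 15 → [0, 8, 15, 3, 2, 5, 0, 0]
i=3: xs[3] = 3+15 = 18 → [0, 8, 15, 18, 2, 5, 0, 0]
i=4: xs[4] = 2+18 = 20 → [0, 8, 15, 18, 20, 5, 0, 0]
i=5: xs[5] = 5+20 = 25 → [0, 8, 15, 18, 20, 25, 0, 0]
i=6: xs[6] = 0+25 = 25 → [0, 8, 15, 18, 20, 25, 25, 0]
i=7: xs[7] = 0+25 = 25 → [0, 8, 15, 18, 20, 25, 25, 25]

[0, 8, 15, 18, 20, 25, 25, 25]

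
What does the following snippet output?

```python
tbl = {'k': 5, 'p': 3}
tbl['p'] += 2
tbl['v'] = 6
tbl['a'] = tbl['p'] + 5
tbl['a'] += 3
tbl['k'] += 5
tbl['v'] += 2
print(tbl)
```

tbl['p'] = 3+2 = 5 → {'k': 5, 'p': 5}
tbl['v'] = 6 → {'k': 5, 'p': 5, 'v': 6}
tbl['a'] = tbl['p']+5 = 10 → {'k': 5, 'p': 5, 'v': 6, 'a': 10}
tbl['a'] = 10+3 = 13 → {'k': 5, 'p': 5, 'v': 6, 'a': 13}
tbl['k'] = 5+5 = 10 → {'k': 10, 'p': 5, 'v': 6, 'a': 13}
tbl['v'] = 6+2 = 8 → {'k': 10, 'p': 5, 'v': 8, 'a': 13}

{'k': 10, 'p': 5, 'v': 8, 'a': 13}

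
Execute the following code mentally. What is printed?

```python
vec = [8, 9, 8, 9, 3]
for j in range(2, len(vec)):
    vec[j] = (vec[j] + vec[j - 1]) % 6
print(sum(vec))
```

29

j=2: vec[2] = (8+9)%6 = 5 → [8, 9, 5, 9, 3]
j=3: vec[3] = (9+5)%6 = 2 → [8, 9, 5, 2, 3]
j=4: vec[4] = (3+2)%6 = 5 → [8, 9, 5, 2, 5]
sum = 29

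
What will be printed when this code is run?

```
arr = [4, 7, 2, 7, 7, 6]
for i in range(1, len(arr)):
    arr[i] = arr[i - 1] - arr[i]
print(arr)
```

[4, -3, -5, -12, -19, -25]

i=1: arr[1] = 4-7 = -3 → [4, -3, 2, 7, 7, 6]
i=2: arr[2] = (-3)-2 = -5 → [4, -3, -5, 7, 7, 6]
i=3: arr[3] = (-5)-7 = -12 → [4, -3, -5, -12, 7, 6]
i=4: arr[4] = (-12)-7 = -19 → [4, -3, -5, -12, -19, 6]
i=5: arr[5] = (-19)-6 = -25 → [4, -3, -5, -12, -19, -25]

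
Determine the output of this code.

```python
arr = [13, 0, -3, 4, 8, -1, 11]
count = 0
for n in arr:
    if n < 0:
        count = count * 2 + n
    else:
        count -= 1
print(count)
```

n=13: not <0, count = 0-1 = -1
n=0: not <0, count = (-1)-1 = -2
n=-3: <0, count = (-2)*2+(-3) = -7
n=4: not <0, count = (-7)-1 = -8
n=8: not <0, count = (-8)-1 = -9
n=-1: <0, count = (-9)*2+(-1) = -19
n=11: not <0, count = (-19)-1 = -20

-20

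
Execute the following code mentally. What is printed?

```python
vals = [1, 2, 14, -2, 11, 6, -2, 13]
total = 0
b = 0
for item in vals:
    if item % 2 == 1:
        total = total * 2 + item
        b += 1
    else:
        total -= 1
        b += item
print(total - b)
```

2

item=1: odd, total = 0*2+1 = 1; b=1
item=2: not odd, total = 1-1 = 0; b=3
item=14: not odd, total = 0-1 = -1; b=17
item=-2: not odd, total = (-1)-1 = -2; b=15
item=11: odd, total = (-2)*2+11 = 7; b=16
item=6: not odd, total = 7-1 = 6; b=22
item=-2: not odd, total = 6-1 = 5; b=20
item=13: odd, total = 5*2+13 = 23; b=21
total-b = 23-21 = 2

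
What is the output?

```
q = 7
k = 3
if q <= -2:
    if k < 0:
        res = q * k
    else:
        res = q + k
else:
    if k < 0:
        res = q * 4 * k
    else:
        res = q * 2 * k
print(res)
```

q=7, k=3
q <= -2 is False; k < 0 is False
→ res = q * 2 * k = 42

42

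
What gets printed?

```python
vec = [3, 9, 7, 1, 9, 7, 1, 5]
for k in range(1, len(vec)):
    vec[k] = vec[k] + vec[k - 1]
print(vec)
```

k=1: vec[1] = 9+3 = 12 → [3, 12, 7, 1, 9, 7, 1, 5]
k=2: vec[2] = 7+12 = 19 → [3, 12, 19, 1, 9, 7, 1, 5]
k=3: vec[3] = 1+19 = 20 → [3, 12, 19, 20, 9, 7, 1, 5]
k=4: vec[4] = 9+20 = 29 → [3, 12, 19, 20, 29, 7, 1, 5]
k=5: vec[5] = 7+29 = 36 → [3, 12, 19, 20, 29, 36, 1, 5]
k=6: vec[6] = 1+36 = 37 → [3, 12, 19, 20, 29, 36, 37, 5]
k=7: vec[7] = 5+37 = 42 → [3, 12, 19, 20, 29, 36, 37, 42]

[3, 12, 19, 20, 29, 36, 37, 42]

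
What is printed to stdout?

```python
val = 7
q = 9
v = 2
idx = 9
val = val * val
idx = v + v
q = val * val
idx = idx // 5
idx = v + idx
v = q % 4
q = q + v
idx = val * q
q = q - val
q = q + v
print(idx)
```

val = 7*7 = 49
idx = 2+2 = 4
q = 49*49 = 2401
idx = 4//5 = 0
idx = 2+0 = 2
v = 2401%4 = 1
q = 2401+1 = 2402
idx = 49*2402 = 117698
q = 2402-49 = 2353
q = 2353+1 = 2354

117698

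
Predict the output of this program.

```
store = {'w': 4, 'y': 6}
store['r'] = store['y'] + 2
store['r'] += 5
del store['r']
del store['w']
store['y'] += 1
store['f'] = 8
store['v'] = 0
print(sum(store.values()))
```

store['r'] = store['y']+2 = 8 → {'w': 4, 'y': 6, 'r': 8}
store['r'] = 8+5 = 13 → {'w': 4, 'y': 6, 'r': 13}
del 'r' → {'w': 4, 'y': 6}
del 'w' → {'y': 6}
store['y'] = 6+1 = 7 → {'y': 7}
store['f'] = 8 → {'y': 7, 'f': 8}
store['v'] = 0 → {'y': 7, 'f': 8, 'v': 0}
sum of values = 15

15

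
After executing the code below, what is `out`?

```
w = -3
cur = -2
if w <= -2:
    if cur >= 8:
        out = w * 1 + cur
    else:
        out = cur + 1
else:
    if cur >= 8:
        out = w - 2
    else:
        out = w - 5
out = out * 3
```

w=-3, cur=-2
w <= -2 is True; cur >= 8 is False
→ out = cur + 1 = -1
out = (-1)*3 = -3

-3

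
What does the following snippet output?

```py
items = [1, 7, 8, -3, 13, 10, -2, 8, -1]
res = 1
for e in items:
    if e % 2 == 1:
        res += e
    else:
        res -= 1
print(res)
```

e=1: odd, res = 1+1 = 2
e=7: odd, res = 2+7 = 9
e=8: not odd, res = 9-1 = 8
e=-3: odd, res = 8+(-3) = 5
e=13: odd, res = 5+13 = 18
e=10: not odd, res = 18-1 = 17
e=-2: not odd, res = 17-1 = 16
e=8: not odd, res = 16-1 = 15
e=-1: odd, res = 15+(-1) = 14

14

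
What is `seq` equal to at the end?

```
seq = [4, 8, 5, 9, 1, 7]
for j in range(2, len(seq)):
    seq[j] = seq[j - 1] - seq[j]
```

j=2: seq[2] = 8-5 = 3 → [4, 8, 3, 9, 1, 7]
j=3: seq[3] = 3-9 = -6 → [4, 8, 3, -6, 1, 7]
j=4: seq[4] = (-6)-1 = -7 → [4, 8, 3, -6, -7, 7]
j=5: seq[5] = (-7)-7 = -14 → [4, 8, 3, -6, -7, -14]

[4, 8, 3, -6, -7, -14]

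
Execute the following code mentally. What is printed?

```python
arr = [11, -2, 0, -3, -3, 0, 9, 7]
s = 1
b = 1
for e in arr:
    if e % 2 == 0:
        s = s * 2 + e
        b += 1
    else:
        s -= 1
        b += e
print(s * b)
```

-350

e=11: not even, s = 1-1 = 0; b=12
e=-2: even, s = 0*2+(-2) = -2; b=13
e=0: even, s = (-2)*2+0 = -4; b=14
e=-3: not even, s = (-4)-1 = -5; b=11
e=-3: not even, s = (-5)-1 = -6; b=8
e=0: even, s = (-6)*2+0 = -12; b=9
e=9: not even, s = (-12)-1 = -13; b=18
e=7: not even, s = (-13)-1 = -14; b=25
s*b = (-14)*25 = -350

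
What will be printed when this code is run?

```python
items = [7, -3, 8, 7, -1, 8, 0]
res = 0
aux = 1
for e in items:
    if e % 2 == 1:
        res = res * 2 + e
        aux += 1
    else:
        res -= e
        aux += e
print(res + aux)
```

38

e=7: odd, res = 0*2+7 = 7; aux=2
e=-3: odd, res = 7*2+(-3) = 11; aux=3
e=8: not odd, res = 11-8 = 3; aux=11
e=7: odd, res = 3*2+7 = 13; aux=12
e=-1: odd, res = 13*2+(-1) = 25; aux=13
e=8: not odd, res = 25-8 = 17; aux=21
e=0: not odd, res = 17-0 = 17; aux=21
res+aux = 17+21 = 38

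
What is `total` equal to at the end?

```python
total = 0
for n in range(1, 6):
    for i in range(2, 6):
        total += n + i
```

n=1,i=2: total = 0+3 = 3
n=1,i=3: total = 3+4 = 7
n=1,i=4: total = 7+5 = 12
n=1,i=5: total = 12+6 = 18
n=2,i=2: total = 18+4 = 22
n=2,i=3: total = 22+5 = 27
n=2,i=4: total = 27+6 = 33
n=2,i=5: total = 33+7 = 40
n=3,i=2: total = 40+5 = 45
n=3,i=3: total = 45+6 = 51
n=3,i=4: total = 51+7 = 58
n=3,i=5: total = 58+8 = 66
n=4,i=2: total = 66+6 = 72
n=4,i=3: total = 72+7 = 79
n=4,i=4: total = 79+8 = 87
n=4,i=5: total = 87+9 = 96
n=5,i=2: total = 96+7 = 103
n=5,i=3: total = 103+8 = 111
n=5,i=4: total = 111+9 = 120
n=5,i=5: total = 120+10 = 130

130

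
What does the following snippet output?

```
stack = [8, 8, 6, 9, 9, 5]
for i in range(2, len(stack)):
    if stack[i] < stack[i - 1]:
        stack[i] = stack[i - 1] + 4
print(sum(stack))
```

88

i=2: 6<8, stack[2] = 8+4 = 12 → [8, 8, 12, 9, 9, 5]
i=3: 9<12, stack[3] = 12+4 = 16 → [8, 8, 12, 16, 9, 5]
i=4: 9<16, stack[4] = 16+4 = 20 → [8, 8, 12, 16, 20, 5]
i=5: 5<20, stack[5] = 20+4 = 24 → [8, 8, 12, 16, 20, 24]
sum = 88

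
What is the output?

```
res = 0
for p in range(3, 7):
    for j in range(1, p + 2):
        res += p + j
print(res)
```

178

p=3,j=1: res = 0+4 = 4
p=3,j=2: res = 4+5 = 9
p=3,j=3: res = 9+6 = 15
p=3,j=4: res = 15+7 = 22
p=4,j=1: res = 22+5 = 27
p=4,j=2: res = 27+6 = 33
p=4,j=3: res = 33+7 = 40
p=4,j=4: res = 40+8 = 48
p=4,j=5: res = 48+9 = 57
p=5,j=1: res = 57+6 = 63
p=5,j=2: res = 63+7 = 70
p=5,j=3: res = 70+8 = 78
p=5,j=4: res = 78+9 = 87
p=5,j=5: res = 87+10 = 97
p=5,j=6: res = 97+11 = 108
p=6,j=1: res = 108+7 = 115
p=6,j=2: res = 115+8 = 123
p=6,j=3: res = 123+9 = 132
p=6,j=4: res = 132+10 = 142
p=6,j=5: res = 142+11 = 153
p=6,j=6: res = 153+12 = 165
p=6,j=7: res = 165+13 = 178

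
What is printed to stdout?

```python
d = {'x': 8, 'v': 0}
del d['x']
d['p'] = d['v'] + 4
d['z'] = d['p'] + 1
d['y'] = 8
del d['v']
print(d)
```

del 'x' → {'v': 0}
d['p'] = d['v']+4 = 4 → {'v': 0, 'p': 4}
d['z'] = d['p']+1 = 5 → {'v': 0, 'p': 4, 'z': 5}
d['y'] = 8 → {'v': 0, 'p': 4, 'z': 5, 'y': 8}
del 'v' → {'p': 4, 'z': 5, 'y': 8}

{'p': 4, 'z': 5, 'y': 8}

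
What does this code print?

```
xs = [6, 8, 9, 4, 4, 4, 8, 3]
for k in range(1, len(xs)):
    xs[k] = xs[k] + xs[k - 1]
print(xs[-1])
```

46

k=1: xs[1] = 8+6 = 14 → [6, 14, 9, 4, 4, 4, 8, 3]
k=2: xs[2] = 9+14 = 23 → [6, 14, 23, 4, 4, 4, 8, 3]
k=3: xs[3] = 4+23 = 27 → [6, 14, 23, 27, 4, 4, 8, 3]
k=4: xs[4] = 4+27 = 31 → [6, 14, 23, 27, 31, 4, 8, 3]
k=5: xs[5] = 4+31 = 35 → [6, 14, 23, 27, 31, 35, 8, 3]
k=6: xs[6] = 8+35 = 43 → [6, 14, 23, 27, 31, 35, 43, 3]
k=7: xs[7] = 3+43 = 46 → [6, 14, 23, 27, 31, 35, 43, 46]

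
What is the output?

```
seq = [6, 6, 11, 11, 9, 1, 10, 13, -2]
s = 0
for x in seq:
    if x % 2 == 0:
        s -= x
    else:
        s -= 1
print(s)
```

x=6: even, s = 0-6 = -6
x=6: even, s = (-6)-6 = -12
x=11: not even, s = (-12)-1 = -13
x=11: not even, s = (-13)-1 = -14
x=9: not even, s = (-14)-1 = -15
x=1: not even, s = (-15)-1 = -16
x=10: even, s = (-16)-10 = -26
x=13: not even, s = (-26)-1 = -27
x=-2: even, s = (-27)-(-2) = -25

-25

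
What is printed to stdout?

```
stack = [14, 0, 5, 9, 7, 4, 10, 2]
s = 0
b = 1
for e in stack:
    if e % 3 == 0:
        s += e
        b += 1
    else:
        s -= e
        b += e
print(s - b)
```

-78

e=14: not %3==0, s = 0-14 = -14; b=15
e=0: %3==0, s = (-14)+0 = -14; b=16
e=5: not %3==0, s = (-14)-5 = -19; b=21
e=9: %3==0, s = (-19)+9 = -10; b=22
e=7: not %3==0, s = (-10)-7 = -17; b=29
e=4: not %3==0, s = (-17)-4 = -21; b=33
e=10: not %3==0, s = (-21)-10 = -31; b=43
e=2: not %3==0, s = (-31)-2 = -33; b=45
s-b = (-33)-45 = -78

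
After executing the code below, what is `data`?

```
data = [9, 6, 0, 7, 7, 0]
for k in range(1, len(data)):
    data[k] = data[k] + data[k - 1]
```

[9, 15, 15, 22, 29, 29]

k=1: data[1] = 6+9 = 15 → [9, 15, 0, 7, 7, 0]
k=2: data[2] = 0+15 = 15 → [9, 15, 15, 7, 7, 0]
k=3: data[3] = 7+15 = 22 → [9, 15, 15, 22, 7, 0]
k=4: data[4] = 7+22 = 29 → [9, 15, 15, 22, 29, 0]
k=5: data[5] = 0+29 = 29 → [9, 15, 15, 22, 29, 29]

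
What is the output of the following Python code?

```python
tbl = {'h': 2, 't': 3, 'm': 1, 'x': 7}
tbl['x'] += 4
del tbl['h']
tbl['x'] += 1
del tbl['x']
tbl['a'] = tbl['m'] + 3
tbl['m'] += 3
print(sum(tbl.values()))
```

tbl['x'] = 7+4 = 11 → {'h': 2, 't': 3, 'm': 1, 'x': 11}
del 'h' → {'t': 3, 'm': 1, 'x': 11}
tbl['x'] = 11+1 = 12 → {'t': 3, 'm': 1, 'x': 12}
del 'x' → {'t': 3, 'm': 1}
tbl['a'] = tbl['m']+3 = 4 → {'t': 3, 'm': 1, 'a': 4}
tbl['m'] = 1+3 = 4 → {'t': 3, 'm': 4, 'a': 4}
sum of values = 11

11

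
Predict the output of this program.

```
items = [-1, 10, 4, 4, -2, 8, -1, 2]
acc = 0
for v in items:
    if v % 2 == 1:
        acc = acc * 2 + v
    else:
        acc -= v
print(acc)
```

v=-1: odd, acc = 0*2+(-1) = -1
v=10: not odd, acc = (-1)-10 = -11
v=4: not odd, acc = (-11)-4 = -15
v=4: not odd, acc = (-15)-4 = -19
v=-2: not odd, acc = (-19)-(-2) = -17
v=8: not odd, acc = (-17)-8 = -25
v=-1: odd, acc = (-25)*2+(-1) = -51
v=2: not odd, acc = (-51)-2 = -53

-53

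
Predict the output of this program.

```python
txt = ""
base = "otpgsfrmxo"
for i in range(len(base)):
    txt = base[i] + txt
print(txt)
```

oxmrfsgpto

i=0: prepend 'o' → 'o'
i=1: prepend 't' → 'to'
i=2: prepend 'p' → 'pto'
i=3: prepend 'g' → 'gpto'
i=4: prepend 's' → 'sgpto'
i=5: prepend 'f' → 'fsgpto'
i=6: prepend 'r' → 'rfsgpto'
i=7: prepend 'm' → 'mrfsgpto'
i=8: prepend 'x' → 'xmrfsgpto'
i=9: prepend 'o' → 'oxmrfsgpto'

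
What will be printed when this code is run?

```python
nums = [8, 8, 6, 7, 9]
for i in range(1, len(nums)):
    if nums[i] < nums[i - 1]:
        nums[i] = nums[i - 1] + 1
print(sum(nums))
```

46

i=1: 8>=8, unchanged → [8, 8, 6, 7, 9]
i=2: 6<8, nums[2] = 8+1 = 9 → [8, 8, 9, 7, 9]
i=3: 7<9, nums[3] = 9+1 = 10 → [8, 8, 9, 10, 9]
i=4: 9<10, nums[4] = 10+1 = 11 → [8, 8, 9, 10, 11]
sum = 46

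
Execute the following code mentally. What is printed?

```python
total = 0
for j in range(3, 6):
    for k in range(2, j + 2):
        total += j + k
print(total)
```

93

j=3,k=2: total = 0+5 = 5
j=3,k=3: total = 5+6 = 11
j=3,k=4: total = 11+7 = 18
j=4,k=2: total = 18+6 = 24
j=4,k=3: total = 24+7 = 31
j=4,k=4: total = 31+8 = 39
j=4,k=5: total = 39+9 = 48
j=5,k=2: total = 48+7 = 55
j=5,k=3: total = 55+8 = 63
j=5,k=4: total = 63+9 = 72
j=5,k=5: total = 72+10 = 82
j=5,k=6: total = 82+11 = 93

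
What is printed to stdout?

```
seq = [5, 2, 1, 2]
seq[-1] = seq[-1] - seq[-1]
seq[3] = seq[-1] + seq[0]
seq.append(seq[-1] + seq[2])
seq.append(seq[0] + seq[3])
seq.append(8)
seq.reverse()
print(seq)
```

[8, 10, 6, 5, 1, 2, 5]

seq[-1] = seq[-1]-seq[-1] = 2-2 = 0 → [5, 2, 1, 0]
seq[3] = seq[-1]+seq[0] = 0+5 = 5 → [5, 2, 1, 5]
append seq[-1]+seq[2] = 5+1 = 6 → [5, 2, 1, 5, 6]
append seq[0]+seq[3] = 5+5 = 10 → [5, 2, 1, 5, 6, 10]
append 8 → [5, 2, 1, 5, 6, 10, 8]
reverse → [8, 10, 6, 5, 1, 2, 5]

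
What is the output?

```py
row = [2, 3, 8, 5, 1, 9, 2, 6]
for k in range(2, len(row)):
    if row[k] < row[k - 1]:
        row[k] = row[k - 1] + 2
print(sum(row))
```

83

k=2: 8>=3, unchanged → [2, 3, 8, 5, 1, 9, 2, 6]
k=3: 5<8, row[3] = 8+2 = 10 → [2, 3, 8, 10, 1, 9, 2, 6]
k=4: 1<10, row[4] = 10+2 = 12 → [2, 3, 8, 10, 12, 9, 2, 6]
k=5: 9<12, row[5] = 12+2 = 14 → [2, 3, 8, 10, 12, 14, 2, 6]
k=6: 2<14, row[6] = 14+2 = 16 → [2, 3, 8, 10, 12, 14, 16, 6]
k=7: 6<16, row[7] = 16+2 = 18 → [2, 3, 8, 10, 12, 14, 16, 18]
sum = 83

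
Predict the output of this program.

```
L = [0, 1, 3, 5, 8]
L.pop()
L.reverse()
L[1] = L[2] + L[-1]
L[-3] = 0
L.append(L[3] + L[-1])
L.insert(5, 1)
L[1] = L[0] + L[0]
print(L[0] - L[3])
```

pop() removes 8 → [0, 1, 3, 5]
reverse → [5, 3, 1, 0]
L[1] = L[2]+L[-1] = 1+0 = 1 → [5, 1, 1, 0]
L[-3] = 0 → [5, 0, 1, 0]
append L[3]+L[-1] = 0+0 = 0 → [5, 0, 1, 0, 0]
insert 1 at 5 → [5, 0, 1, 0, 0, 1]
L[1] = L[0]+L[0] = 5+5 = 10 → [5, 10, 1, 0, 0, 1]
L[0]-L[3] = 5-0 = 5

5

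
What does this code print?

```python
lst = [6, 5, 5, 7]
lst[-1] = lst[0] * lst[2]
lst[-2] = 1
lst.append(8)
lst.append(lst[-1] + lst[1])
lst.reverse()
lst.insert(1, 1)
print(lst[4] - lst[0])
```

-12

lst[-1] = lst[0]*lst[2] = 6*5 = 30 → [6, 5, 5, 30]
lst[-2] = 1 → [6, 5, 1, 30]
append 8 → [6, 5, 1, 30, 8]
append lst[-1]+lst[1] = 8+5 = 13 → [6, 5, 1, 30, 8, 13]
reverse → [13, 8, 30, 1, 5, 6]
insert 1 at 1 → [13, 1, 8, 30, 1, 5, 6]
lst[4]-lst[0] = 1-13 = -12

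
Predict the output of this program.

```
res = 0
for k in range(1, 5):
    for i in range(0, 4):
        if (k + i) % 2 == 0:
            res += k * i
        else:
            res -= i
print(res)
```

16

k=1,i=0: odd sum, res = 0-0 = 0
k=1,i=1: even sum, res = 0+1 = 1
k=1,i=2: odd sum, res = 1-2 = -1
k=1,i=3: even sum, res = (-1)+3 = 2
k=2,i=0: even sum, res = 2+0 = 2
k=2,i=1: odd sum, res = 2-1 = 1
k=2,i=2: even sum, res = 1+4 = 5
k=2,i=3: odd sum, res = 5-3 = 2
k=3,i=0: odd sum, res = 2-0 = 2
k=3,i=1: even sum, res = 2+3 = 5
k=3,i=2: odd sum, res = 5-2 = 3
k=3,i=3: even sum, res = 3+9 = 12
k=4,i=0: even sum, res = 12+0 = 12
k=4,i=1: odd sum, res = 12-1 = 11
k=4,i=2: even sum, res = 11+8 = 19
k=4,i=3: odd sum, res = 19-3 = 16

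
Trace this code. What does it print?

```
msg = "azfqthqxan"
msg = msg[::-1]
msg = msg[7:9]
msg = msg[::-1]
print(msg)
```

zf

reverse → 'naxqhtqfza'
slice [7:9] → 'fz'
reverse → 'zf'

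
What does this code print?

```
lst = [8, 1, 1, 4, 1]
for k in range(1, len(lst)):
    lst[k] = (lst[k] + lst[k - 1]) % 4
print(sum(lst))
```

16

k=1: lst[1] = (1+8)%4 = 1 → [8, 1, 1, 4, 1]
k=2: lst[2] = (1+1)%4 = 2 → [8, 1, 2, 4, 1]
k=3: lst[3] = (4+2)%4 = 2 → [8, 1, 2, 2, 1]
k=4: lst[4] = (1+2)%4 = 3 → [8, 1, 2, 2, 3]
sum = 16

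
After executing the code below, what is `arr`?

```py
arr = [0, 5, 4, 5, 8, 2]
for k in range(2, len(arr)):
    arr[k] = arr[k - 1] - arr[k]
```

[0, 5, 1, -4, -12, -14]

k=2: arr[2] = 5-4 = 1 → [0, 5, 1, 5, 8, 2]
k=3: arr[3] = 1-5 = -4 → [0, 5, 1, -4, 8, 2]
k=4: arr[4] = (-4)-8 = -12 → [0, 5, 1, -4, -12, 2]
k=5: arr[5] = (-12)-2 = -14 → [0, 5, 1, -4, -12, -14]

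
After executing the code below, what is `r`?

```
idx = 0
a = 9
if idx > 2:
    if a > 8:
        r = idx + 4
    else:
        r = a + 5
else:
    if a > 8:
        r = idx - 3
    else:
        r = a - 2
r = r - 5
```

-8

idx=0, a=9
idx > 2 is False; a > 8 is True
→ r = idx - 3 = -3
r = (-3)-5 = -8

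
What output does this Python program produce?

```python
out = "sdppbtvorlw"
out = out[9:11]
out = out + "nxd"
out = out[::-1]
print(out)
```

dxnwl

slice [9:11] → 'lw'
+ 'nxd' → 'lwnxd'
reverse → 'dxnwl'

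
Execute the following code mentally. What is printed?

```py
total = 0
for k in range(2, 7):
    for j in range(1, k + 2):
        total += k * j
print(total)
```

k=2,j=1: total = 0+2 = 2
k=2,j=2: total = 2+4 = 6
k=2,j=3: total = 6+6 = 12
k=3,j=1: total = 12+3 = 15
k=3,j=2: total = 15+6 = 21
k=3,j=3: total = 21+9 = 30
k=3,j=4: total = 30+12 = 42
k=4,j=1: total = 42+4 = 46
k=4,j=2: total = 46+8 = 54
k=4,j=3: total = 54+12 = 66
k=4,j=4: total = 66+16 = 82
k=4,j=5: total = 82+20 = 102
k=5,j=1: total = 102+5 = 107
k=5,j=2: total = 107+10 = 117
k=5,j=3: total = 117+15 = 132
k=5,j=4: total = 132+20 = 152
k=5,j=5: total = 152+25 = 177
k=5,j=6: total = 177+30 = 207
k=6,j=1: total = 207+6 = 213
k=6,j=2: total = 213+12 = 225
k=6,j=3: total = 225+18 = 243
k=6,j=4: total = 243+24 = 267
k=6,j=5: total = 267+30 = 297
k=6,j=6: total = 297+36 = 333
k=6,j=7: total = 333+42 = 375

375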